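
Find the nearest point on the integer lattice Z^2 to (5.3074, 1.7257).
(5, 2)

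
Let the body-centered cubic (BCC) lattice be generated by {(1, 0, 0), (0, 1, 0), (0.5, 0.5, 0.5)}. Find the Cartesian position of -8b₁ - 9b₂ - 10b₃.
(-13, -14, -5)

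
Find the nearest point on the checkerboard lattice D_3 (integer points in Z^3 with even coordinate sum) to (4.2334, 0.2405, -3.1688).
(4, 1, -3)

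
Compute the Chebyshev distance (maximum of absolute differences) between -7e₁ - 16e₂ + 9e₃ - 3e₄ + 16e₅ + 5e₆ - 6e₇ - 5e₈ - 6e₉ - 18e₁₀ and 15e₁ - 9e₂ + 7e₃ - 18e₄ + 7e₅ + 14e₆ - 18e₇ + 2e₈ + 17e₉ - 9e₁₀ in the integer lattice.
23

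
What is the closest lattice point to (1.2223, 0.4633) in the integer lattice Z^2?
(1, 0)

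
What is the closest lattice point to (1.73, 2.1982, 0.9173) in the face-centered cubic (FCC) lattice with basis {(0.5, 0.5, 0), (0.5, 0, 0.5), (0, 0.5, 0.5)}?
(2, 2, 1)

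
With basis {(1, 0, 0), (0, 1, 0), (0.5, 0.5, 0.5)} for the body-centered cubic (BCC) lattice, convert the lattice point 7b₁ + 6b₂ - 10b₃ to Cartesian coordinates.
(2, 1, -5)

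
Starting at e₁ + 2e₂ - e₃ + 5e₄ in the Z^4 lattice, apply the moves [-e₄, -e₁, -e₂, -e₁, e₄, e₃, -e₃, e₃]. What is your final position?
(-1, 1, 0, 5)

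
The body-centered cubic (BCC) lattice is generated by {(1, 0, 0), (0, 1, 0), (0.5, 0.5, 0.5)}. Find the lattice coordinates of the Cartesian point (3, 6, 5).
-2b₁ + b₂ + 10b₃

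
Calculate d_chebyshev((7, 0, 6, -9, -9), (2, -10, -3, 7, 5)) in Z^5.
16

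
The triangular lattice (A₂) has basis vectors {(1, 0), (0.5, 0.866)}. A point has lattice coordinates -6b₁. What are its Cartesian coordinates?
(-6, 0)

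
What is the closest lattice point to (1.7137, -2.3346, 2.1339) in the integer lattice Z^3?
(2, -2, 2)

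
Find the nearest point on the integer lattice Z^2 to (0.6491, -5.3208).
(1, -5)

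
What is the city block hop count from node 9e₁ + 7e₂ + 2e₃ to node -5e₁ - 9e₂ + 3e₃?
31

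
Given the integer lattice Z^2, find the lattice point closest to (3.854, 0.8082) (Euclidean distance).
(4, 1)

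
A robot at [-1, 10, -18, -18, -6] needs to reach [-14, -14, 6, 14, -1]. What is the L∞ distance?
32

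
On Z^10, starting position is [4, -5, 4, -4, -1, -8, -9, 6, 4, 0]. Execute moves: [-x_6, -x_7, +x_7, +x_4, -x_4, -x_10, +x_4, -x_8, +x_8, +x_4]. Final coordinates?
(4, -5, 4, -2, -1, -9, -9, 6, 4, -1)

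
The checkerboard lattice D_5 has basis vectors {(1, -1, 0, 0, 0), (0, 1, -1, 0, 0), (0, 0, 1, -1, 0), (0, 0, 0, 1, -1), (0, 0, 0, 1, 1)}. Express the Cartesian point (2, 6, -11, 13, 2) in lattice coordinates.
2b₁ + 8b₂ - 3b₃ + 4b₄ + 6b₅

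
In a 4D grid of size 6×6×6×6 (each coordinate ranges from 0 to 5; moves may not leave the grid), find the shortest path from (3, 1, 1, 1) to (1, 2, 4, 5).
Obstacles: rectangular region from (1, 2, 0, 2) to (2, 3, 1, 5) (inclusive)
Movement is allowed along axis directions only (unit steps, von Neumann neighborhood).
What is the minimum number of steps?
10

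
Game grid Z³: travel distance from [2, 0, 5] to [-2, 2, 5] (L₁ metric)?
6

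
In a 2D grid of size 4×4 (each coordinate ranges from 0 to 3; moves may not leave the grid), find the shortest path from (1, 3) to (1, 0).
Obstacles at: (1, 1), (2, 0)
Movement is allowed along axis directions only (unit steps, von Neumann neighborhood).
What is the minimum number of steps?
5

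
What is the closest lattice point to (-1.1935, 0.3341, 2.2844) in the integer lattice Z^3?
(-1, 0, 2)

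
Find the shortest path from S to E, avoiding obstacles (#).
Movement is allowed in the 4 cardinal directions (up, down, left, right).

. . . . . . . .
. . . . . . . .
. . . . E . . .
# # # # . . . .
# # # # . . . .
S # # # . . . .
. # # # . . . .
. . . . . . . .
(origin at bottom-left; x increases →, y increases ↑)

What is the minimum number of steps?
11
(one shortest path: (0, 2) → (0, 1) → (0, 0) → (1, 0) → (2, 0) → (3, 0) → (4, 0) → (4, 1) → (4, 2) → (4, 3) → (4, 4) → (4, 5))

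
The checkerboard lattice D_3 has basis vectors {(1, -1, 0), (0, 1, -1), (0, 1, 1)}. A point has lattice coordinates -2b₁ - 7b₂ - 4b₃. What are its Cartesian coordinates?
(-2, -9, 3)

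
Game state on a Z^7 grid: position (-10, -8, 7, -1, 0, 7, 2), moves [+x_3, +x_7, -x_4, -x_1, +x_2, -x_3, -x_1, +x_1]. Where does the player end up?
(-11, -7, 7, -2, 0, 7, 3)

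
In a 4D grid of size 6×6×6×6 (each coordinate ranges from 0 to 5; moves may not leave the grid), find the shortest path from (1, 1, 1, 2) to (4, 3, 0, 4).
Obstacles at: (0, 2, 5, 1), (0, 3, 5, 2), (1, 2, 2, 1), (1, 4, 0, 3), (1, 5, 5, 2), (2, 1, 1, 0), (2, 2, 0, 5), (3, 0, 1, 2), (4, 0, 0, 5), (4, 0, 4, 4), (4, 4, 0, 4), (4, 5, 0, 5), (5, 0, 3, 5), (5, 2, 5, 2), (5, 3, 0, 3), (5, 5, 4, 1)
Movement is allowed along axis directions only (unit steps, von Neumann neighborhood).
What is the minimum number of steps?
8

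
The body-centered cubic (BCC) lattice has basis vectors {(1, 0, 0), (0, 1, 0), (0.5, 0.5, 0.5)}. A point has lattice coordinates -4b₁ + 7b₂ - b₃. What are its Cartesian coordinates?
(-4.5, 6.5, -0.5)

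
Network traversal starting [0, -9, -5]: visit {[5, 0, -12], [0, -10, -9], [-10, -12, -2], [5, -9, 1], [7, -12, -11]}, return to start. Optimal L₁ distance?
90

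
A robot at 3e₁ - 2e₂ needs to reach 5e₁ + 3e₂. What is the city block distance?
7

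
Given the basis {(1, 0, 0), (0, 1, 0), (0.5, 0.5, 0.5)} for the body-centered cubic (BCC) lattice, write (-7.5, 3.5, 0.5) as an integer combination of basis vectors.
-8b₁ + 3b₂ + b₃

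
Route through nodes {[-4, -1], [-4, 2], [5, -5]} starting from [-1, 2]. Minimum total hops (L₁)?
19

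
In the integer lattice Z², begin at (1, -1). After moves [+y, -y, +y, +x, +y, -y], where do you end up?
(2, 0)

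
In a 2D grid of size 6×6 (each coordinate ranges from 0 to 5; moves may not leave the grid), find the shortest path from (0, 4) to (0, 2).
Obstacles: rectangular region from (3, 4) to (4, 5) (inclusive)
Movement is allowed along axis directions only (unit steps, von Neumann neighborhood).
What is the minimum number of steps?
2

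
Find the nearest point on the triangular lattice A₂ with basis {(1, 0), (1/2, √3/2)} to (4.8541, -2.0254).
(5, -1.732)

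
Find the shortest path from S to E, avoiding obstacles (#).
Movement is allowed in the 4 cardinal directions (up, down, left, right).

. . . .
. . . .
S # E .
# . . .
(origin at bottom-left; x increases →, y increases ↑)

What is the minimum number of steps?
4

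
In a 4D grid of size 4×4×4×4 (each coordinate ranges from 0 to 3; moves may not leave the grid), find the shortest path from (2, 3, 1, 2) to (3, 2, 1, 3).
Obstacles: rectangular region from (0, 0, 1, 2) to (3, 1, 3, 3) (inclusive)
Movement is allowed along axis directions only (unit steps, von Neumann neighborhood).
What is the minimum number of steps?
3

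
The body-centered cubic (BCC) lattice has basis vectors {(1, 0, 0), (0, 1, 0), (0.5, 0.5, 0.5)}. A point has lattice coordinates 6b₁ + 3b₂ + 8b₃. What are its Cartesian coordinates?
(10, 7, 4)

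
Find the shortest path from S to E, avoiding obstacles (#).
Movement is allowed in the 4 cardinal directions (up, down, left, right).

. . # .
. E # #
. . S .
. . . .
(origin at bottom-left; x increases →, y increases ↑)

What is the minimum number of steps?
2
(one shortest path: (2, 1) → (1, 1) → (1, 2))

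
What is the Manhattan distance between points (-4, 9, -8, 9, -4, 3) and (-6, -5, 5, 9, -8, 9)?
39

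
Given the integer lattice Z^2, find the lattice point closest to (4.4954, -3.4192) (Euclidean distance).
(4, -3)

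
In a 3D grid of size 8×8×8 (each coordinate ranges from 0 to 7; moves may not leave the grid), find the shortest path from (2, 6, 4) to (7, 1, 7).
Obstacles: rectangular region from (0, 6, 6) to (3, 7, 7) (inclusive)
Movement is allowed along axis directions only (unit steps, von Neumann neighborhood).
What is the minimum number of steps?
13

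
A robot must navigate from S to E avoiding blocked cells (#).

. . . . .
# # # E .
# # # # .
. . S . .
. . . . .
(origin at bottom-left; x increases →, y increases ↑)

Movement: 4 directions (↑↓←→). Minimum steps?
5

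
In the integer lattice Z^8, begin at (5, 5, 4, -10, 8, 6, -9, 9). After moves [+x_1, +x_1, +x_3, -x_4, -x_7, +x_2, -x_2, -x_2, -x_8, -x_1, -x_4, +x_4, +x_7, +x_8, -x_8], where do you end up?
(6, 4, 5, -11, 8, 6, -9, 8)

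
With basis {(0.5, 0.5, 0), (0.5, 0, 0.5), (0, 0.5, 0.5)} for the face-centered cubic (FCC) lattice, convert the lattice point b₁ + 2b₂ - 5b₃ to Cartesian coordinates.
(1.5, -2, -1.5)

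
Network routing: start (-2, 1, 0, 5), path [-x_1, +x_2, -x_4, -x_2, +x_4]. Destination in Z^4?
(-3, 1, 0, 5)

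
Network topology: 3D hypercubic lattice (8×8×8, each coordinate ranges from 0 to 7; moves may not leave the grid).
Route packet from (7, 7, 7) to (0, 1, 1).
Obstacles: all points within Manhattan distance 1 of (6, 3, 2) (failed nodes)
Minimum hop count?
19
(one shortest path: (7, 7, 7) → (6, 7, 7) → (5, 7, 7) → (4, 7, 7) → (3, 7, 7) → (2, 7, 7) → (1, 7, 7) → (0, 7, 7) → (0, 6, 7) → (0, 5, 7) → (0, 4, 7) → (0, 3, 7) → (0, 2, 7) → (0, 1, 7) → (0, 1, 6) → (0, 1, 5) → (0, 1, 4) → (0, 1, 3) → (0, 1, 2) → (0, 1, 1))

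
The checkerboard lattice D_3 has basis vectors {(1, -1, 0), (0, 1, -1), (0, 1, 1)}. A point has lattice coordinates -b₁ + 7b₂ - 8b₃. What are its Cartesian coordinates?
(-1, 0, -15)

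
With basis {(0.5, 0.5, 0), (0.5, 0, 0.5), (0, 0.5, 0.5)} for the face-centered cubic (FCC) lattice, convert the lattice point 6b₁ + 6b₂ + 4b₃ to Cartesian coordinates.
(6, 5, 5)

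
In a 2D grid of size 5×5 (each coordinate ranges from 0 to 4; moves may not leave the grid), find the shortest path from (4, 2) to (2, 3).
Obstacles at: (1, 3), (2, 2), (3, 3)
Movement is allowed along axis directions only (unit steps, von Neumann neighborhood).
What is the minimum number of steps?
5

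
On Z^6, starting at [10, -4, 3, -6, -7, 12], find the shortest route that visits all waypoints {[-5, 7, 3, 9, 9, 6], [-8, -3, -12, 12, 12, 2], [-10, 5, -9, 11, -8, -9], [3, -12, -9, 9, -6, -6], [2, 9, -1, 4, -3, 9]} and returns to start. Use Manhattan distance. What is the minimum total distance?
256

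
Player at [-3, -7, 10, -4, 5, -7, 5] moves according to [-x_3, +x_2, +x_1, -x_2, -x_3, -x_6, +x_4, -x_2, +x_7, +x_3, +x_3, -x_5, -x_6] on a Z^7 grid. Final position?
(-2, -8, 10, -3, 4, -9, 6)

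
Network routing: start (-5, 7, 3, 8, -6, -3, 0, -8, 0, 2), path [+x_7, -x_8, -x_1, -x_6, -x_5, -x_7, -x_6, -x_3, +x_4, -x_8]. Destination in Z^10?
(-6, 7, 2, 9, -7, -5, 0, -10, 0, 2)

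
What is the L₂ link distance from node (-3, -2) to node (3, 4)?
8.48528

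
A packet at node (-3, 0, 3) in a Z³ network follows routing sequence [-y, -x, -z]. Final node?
(-4, -1, 2)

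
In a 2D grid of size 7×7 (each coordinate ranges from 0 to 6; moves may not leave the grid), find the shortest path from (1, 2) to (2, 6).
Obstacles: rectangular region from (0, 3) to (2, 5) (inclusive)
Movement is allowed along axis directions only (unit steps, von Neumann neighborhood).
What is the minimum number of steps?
7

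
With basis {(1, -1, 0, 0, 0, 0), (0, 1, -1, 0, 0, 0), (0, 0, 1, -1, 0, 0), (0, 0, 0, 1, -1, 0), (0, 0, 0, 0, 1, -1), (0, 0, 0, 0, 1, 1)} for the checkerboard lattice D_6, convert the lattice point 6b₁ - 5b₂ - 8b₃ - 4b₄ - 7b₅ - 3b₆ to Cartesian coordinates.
(6, -11, -3, 4, -6, 4)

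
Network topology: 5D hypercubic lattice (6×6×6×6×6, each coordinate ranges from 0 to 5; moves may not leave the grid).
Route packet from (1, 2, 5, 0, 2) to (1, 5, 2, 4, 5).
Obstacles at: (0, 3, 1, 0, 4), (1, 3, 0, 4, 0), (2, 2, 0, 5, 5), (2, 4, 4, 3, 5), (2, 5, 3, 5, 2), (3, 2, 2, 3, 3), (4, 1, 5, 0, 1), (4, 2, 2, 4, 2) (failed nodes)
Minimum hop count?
13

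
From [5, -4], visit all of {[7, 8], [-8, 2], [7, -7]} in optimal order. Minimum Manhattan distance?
41
(one optimal route: (5, -4) → (7, -7) → (7, 8) → (-8, 2))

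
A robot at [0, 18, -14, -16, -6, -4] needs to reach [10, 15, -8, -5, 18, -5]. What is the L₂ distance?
29.0345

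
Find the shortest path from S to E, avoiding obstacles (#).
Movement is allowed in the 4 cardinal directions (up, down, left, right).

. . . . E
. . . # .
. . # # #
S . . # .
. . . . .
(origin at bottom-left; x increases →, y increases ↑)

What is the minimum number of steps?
7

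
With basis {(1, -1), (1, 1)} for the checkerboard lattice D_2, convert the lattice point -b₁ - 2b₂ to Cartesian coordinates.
(-3, -1)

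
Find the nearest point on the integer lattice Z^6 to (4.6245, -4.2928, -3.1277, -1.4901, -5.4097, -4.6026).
(5, -4, -3, -1, -5, -5)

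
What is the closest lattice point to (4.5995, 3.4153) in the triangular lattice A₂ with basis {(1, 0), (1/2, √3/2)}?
(5, 3.464)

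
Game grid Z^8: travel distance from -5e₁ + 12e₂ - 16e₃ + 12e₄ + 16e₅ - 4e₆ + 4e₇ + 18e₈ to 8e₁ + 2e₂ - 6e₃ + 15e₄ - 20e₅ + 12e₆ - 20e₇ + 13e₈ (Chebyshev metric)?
36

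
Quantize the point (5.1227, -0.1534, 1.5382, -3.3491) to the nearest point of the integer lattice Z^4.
(5, 0, 2, -3)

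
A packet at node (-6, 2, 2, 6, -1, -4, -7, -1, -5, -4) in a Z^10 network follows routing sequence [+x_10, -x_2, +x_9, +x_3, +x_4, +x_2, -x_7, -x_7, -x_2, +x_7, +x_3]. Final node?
(-6, 1, 4, 7, -1, -4, -8, -1, -4, -3)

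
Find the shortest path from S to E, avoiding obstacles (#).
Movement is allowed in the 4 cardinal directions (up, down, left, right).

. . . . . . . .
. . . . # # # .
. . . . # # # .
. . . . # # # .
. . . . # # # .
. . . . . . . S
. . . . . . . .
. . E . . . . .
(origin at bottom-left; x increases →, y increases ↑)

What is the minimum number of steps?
7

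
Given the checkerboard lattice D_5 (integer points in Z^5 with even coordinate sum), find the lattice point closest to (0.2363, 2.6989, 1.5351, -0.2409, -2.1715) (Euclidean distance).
(0, 3, 1, 0, -2)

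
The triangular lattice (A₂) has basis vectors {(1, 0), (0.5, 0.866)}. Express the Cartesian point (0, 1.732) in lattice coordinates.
-b₁ + 2b₂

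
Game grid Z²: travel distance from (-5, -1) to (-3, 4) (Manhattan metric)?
7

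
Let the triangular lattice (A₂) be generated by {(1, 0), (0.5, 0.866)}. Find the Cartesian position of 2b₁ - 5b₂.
(-0.5, -4.33)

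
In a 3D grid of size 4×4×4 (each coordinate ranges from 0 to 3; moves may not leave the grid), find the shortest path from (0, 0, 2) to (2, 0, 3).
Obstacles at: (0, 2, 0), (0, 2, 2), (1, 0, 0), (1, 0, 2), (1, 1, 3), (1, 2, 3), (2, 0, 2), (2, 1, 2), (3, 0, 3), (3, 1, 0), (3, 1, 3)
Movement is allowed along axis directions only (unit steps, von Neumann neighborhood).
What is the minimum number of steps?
3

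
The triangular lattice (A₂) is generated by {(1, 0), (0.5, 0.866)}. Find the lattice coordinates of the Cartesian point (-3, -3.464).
-b₁ - 4b₂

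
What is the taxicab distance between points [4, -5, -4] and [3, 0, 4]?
14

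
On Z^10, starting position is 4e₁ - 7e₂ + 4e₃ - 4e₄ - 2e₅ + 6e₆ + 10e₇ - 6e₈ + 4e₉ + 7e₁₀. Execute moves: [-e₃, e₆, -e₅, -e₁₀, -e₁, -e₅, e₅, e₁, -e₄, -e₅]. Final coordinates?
(4, -7, 3, -5, -4, 7, 10, -6, 4, 6)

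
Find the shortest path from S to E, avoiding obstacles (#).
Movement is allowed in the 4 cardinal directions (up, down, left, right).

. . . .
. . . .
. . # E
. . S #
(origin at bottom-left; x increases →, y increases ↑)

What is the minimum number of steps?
6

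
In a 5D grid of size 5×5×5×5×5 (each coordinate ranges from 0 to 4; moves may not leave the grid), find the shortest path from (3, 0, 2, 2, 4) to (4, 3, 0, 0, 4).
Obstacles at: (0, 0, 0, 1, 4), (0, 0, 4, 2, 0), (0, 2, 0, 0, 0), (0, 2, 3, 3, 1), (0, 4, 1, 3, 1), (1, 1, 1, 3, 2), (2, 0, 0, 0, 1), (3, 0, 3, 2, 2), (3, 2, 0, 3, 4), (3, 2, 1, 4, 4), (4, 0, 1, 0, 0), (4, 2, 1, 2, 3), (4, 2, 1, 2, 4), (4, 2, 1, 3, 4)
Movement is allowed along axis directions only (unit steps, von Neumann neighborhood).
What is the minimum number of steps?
8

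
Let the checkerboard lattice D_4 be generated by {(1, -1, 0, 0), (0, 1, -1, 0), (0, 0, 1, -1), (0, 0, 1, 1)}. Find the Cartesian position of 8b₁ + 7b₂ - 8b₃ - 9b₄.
(8, -1, -24, -1)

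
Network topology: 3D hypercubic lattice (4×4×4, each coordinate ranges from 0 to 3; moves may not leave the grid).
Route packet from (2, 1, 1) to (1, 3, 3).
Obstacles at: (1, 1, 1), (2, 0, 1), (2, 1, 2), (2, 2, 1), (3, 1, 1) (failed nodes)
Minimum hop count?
7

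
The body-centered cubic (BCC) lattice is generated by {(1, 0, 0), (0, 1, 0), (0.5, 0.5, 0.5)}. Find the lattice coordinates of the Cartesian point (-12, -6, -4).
-8b₁ - 2b₂ - 8b₃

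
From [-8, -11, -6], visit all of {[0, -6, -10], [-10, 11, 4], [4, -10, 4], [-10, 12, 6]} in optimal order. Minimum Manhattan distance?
77
(one optimal route: (-8, -11, -6) → (0, -6, -10) → (4, -10, 4) → (-10, 11, 4) → (-10, 12, 6))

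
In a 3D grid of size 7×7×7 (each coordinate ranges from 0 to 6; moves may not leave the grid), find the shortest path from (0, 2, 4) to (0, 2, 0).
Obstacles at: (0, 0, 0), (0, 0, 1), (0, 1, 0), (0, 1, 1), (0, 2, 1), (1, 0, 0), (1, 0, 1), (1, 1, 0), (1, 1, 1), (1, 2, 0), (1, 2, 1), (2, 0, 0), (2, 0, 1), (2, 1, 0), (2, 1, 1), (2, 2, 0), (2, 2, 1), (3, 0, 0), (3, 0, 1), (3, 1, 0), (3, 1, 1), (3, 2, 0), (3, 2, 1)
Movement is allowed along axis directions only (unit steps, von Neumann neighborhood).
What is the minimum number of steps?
6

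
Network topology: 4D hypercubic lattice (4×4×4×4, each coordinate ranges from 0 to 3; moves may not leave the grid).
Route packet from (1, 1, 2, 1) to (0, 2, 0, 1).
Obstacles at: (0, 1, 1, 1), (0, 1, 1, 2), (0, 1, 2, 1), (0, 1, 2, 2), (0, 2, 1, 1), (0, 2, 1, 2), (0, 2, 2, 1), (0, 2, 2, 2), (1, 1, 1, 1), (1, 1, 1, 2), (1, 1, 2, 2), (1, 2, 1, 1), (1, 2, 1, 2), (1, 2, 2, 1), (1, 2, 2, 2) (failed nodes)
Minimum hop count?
6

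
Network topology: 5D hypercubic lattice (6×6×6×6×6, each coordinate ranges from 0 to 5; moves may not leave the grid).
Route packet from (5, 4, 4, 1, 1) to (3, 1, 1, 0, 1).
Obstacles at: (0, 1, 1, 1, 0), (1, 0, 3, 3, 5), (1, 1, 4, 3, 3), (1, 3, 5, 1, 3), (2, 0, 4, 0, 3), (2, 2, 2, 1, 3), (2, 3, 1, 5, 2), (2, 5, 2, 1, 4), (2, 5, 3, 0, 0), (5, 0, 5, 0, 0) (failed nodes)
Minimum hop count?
9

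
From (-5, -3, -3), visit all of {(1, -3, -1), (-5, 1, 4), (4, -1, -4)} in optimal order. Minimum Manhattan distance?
34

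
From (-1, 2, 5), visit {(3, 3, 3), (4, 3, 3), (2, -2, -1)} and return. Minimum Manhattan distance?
32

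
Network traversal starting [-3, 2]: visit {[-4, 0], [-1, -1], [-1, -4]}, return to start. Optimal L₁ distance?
18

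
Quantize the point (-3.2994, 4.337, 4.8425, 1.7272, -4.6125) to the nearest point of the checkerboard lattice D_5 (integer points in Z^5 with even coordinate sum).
(-3, 4, 5, 2, -4)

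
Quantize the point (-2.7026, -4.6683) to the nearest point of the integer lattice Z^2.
(-3, -5)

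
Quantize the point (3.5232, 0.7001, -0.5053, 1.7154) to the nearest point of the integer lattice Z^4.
(4, 1, -1, 2)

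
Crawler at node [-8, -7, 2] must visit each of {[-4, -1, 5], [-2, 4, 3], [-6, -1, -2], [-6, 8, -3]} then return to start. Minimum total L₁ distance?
58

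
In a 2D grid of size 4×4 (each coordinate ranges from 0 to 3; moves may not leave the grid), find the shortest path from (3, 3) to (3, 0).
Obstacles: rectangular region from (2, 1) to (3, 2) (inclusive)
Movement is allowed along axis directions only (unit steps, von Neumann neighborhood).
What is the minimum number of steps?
7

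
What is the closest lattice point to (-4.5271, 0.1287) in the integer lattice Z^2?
(-5, 0)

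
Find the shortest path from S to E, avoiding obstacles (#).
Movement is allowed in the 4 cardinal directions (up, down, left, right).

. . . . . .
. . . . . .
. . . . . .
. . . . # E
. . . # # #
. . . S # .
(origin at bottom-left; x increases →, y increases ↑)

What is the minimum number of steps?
8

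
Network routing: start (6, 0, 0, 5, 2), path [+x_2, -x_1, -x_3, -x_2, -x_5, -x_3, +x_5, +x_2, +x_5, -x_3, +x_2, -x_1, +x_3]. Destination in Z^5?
(4, 2, -2, 5, 3)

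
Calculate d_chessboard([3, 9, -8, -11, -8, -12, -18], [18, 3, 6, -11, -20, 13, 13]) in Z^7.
31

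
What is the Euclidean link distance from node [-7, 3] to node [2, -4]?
11.4018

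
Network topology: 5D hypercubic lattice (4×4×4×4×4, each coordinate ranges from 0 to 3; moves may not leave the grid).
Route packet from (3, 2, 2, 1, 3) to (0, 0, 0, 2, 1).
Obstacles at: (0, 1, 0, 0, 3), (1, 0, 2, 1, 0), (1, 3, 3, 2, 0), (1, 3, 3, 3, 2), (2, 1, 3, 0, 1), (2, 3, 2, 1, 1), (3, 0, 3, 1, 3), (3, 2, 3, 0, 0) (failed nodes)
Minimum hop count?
10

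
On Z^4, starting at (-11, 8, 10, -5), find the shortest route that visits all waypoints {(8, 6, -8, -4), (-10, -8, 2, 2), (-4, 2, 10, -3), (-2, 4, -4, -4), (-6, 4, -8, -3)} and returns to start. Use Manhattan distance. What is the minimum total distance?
130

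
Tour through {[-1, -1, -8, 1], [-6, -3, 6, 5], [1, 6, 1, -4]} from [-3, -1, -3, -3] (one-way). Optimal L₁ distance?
64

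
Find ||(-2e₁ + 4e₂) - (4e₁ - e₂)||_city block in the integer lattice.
11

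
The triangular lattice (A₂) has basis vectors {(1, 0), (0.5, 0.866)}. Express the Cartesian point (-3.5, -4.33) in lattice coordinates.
-b₁ - 5b₂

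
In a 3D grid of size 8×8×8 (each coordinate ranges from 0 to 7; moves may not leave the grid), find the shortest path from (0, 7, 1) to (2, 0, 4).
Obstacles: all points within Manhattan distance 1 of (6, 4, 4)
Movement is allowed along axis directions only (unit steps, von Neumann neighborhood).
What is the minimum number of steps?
12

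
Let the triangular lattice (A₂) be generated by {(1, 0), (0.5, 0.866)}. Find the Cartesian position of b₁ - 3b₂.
(-0.5, -2.598)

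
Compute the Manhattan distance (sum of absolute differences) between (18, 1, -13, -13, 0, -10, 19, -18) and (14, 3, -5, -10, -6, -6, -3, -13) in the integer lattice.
54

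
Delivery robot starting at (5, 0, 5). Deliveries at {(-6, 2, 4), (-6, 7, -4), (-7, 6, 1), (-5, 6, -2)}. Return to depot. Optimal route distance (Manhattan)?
56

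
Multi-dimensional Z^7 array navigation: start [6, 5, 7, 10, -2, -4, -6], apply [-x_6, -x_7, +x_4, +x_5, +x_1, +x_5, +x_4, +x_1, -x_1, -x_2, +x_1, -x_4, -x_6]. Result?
(8, 4, 7, 11, 0, -6, -7)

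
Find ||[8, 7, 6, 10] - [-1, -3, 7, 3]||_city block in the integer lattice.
27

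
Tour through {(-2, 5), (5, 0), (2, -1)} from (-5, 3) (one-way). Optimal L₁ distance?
19
(one optimal route: (-5, 3) → (-2, 5) → (2, -1) → (5, 0))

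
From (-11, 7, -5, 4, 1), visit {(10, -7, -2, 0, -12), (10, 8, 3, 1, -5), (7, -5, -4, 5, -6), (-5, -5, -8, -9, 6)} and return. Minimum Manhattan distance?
166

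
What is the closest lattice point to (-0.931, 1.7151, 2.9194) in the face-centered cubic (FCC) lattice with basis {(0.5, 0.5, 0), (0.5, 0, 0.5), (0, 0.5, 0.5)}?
(-1, 2, 3)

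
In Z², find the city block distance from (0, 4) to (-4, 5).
5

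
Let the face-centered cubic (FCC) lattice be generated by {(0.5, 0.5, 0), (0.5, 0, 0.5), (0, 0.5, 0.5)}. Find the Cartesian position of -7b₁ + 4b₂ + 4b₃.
(-1.5, -1.5, 4)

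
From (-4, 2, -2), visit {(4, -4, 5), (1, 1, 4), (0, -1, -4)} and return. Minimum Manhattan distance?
46
(one optimal route: (-4, 2, -2) → (1, 1, 4) → (4, -4, 5) → (0, -1, -4) → (-4, 2, -2))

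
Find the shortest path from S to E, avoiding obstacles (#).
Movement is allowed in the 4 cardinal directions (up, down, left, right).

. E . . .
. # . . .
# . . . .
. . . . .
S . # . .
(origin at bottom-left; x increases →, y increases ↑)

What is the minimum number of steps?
7
(one shortest path: (0, 0) → (1, 0) → (1, 1) → (2, 1) → (2, 2) → (2, 3) → (2, 4) → (1, 4))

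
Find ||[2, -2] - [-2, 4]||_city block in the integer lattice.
10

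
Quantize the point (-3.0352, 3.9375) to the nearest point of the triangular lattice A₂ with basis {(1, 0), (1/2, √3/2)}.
(-3, 3.464)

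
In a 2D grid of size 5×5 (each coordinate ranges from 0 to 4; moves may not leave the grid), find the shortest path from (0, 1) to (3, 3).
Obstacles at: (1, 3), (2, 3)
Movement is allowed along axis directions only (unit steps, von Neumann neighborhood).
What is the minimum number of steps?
5
(one shortest path: (0, 1) → (1, 1) → (2, 1) → (3, 1) → (3, 2) → (3, 3))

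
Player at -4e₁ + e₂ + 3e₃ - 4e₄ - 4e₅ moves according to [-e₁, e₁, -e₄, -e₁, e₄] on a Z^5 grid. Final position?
(-5, 1, 3, -4, -4)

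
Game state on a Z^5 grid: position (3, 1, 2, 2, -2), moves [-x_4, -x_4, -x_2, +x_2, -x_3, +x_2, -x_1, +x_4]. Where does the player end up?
(2, 2, 1, 1, -2)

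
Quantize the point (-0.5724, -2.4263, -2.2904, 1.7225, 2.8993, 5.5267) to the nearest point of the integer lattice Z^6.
(-1, -2, -2, 2, 3, 6)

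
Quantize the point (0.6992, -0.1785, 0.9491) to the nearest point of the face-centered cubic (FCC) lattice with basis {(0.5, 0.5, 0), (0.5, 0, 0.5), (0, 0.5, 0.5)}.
(1, 0, 1)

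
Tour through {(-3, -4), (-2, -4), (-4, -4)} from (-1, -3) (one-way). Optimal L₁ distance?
4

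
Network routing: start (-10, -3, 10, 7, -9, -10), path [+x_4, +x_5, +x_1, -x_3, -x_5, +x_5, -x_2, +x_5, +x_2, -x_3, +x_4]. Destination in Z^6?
(-9, -3, 8, 9, -7, -10)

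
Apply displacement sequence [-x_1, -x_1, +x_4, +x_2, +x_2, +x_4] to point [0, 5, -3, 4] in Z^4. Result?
(-2, 7, -3, 6)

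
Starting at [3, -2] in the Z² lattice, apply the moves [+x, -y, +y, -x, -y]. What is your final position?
(3, -3)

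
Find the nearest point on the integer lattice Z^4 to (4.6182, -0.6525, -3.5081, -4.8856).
(5, -1, -4, -5)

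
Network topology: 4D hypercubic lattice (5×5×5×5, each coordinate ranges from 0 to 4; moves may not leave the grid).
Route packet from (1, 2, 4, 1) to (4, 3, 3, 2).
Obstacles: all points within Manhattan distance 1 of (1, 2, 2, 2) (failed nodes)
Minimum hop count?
6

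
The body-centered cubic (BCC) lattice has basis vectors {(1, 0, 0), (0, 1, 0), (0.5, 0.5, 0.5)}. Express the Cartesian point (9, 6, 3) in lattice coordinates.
6b₁ + 3b₂ + 6b₃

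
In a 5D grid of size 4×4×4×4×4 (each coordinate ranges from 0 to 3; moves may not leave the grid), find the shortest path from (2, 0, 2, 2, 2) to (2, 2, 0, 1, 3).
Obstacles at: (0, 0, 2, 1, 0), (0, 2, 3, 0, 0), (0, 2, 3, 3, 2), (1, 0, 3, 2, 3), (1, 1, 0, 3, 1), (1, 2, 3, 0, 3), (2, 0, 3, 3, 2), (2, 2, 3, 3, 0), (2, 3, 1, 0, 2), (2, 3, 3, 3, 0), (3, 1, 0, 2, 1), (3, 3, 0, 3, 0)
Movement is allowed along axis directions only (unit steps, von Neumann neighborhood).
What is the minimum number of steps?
6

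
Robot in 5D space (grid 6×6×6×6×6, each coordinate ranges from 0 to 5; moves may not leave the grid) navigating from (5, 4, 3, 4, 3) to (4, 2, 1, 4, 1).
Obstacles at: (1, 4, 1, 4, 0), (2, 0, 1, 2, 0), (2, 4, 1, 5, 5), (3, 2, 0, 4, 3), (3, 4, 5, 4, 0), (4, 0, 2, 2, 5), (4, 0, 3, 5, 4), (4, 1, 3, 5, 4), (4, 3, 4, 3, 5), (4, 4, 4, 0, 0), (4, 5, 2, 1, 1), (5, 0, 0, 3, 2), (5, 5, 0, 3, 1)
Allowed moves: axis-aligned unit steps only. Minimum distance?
7
(one shortest path: (5, 4, 3, 4, 3) → (4, 4, 3, 4, 3) → (4, 3, 3, 4, 3) → (4, 2, 3, 4, 3) → (4, 2, 2, 4, 3) → (4, 2, 1, 4, 3) → (4, 2, 1, 4, 2) → (4, 2, 1, 4, 1))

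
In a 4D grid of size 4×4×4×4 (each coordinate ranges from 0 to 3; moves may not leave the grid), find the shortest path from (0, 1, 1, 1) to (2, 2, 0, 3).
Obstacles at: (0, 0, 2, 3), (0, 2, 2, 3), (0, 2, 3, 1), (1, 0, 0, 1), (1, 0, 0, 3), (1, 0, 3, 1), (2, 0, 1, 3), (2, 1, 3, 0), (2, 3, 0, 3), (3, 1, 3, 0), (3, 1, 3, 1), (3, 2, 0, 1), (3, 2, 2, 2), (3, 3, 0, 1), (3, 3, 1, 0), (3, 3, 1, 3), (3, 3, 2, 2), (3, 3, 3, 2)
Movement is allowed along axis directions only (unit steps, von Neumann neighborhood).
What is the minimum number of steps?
6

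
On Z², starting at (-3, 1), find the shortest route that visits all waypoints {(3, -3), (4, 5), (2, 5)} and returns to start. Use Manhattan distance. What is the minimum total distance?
30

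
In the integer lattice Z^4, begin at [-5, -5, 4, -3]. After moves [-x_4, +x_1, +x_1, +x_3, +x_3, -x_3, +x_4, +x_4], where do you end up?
(-3, -5, 5, -2)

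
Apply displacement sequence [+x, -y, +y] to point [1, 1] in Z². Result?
(2, 1)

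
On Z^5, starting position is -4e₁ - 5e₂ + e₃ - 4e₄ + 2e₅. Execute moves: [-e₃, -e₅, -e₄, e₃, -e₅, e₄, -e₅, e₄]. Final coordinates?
(-4, -5, 1, -3, -1)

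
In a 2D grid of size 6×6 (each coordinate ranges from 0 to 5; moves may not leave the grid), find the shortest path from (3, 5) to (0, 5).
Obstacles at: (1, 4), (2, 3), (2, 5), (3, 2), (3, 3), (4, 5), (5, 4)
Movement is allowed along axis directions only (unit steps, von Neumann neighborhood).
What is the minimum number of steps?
13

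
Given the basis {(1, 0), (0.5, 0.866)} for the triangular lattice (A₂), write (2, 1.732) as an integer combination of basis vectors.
b₁ + 2b₂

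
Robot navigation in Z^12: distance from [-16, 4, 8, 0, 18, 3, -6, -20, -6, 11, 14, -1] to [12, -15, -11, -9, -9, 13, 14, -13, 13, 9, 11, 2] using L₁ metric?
166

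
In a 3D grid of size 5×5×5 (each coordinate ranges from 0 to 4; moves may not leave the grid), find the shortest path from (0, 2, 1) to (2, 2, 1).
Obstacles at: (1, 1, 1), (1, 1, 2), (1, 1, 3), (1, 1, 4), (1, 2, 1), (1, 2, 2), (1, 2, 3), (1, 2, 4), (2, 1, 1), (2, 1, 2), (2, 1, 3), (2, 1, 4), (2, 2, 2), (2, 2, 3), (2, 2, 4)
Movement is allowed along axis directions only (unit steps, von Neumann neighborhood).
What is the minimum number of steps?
4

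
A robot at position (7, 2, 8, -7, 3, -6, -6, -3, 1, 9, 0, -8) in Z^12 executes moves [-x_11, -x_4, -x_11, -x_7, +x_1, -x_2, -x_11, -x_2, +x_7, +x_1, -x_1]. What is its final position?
(8, 0, 8, -8, 3, -6, -6, -3, 1, 9, -3, -8)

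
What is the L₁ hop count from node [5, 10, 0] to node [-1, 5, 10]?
21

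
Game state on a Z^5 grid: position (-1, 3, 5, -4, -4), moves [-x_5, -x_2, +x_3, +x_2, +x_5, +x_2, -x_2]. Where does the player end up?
(-1, 3, 6, -4, -4)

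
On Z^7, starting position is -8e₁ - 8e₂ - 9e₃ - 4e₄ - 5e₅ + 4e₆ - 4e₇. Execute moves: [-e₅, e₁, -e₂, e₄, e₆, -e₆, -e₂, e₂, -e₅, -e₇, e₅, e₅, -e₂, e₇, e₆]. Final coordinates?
(-7, -10, -9, -3, -5, 5, -4)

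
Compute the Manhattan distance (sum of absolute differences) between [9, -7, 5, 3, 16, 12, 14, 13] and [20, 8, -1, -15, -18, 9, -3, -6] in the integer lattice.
123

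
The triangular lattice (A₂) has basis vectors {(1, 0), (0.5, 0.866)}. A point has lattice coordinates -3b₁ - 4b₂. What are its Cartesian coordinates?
(-5, -3.464)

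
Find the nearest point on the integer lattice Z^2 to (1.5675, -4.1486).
(2, -4)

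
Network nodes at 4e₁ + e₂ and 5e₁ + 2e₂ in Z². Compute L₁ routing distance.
2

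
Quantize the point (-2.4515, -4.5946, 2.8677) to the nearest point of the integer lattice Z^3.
(-2, -5, 3)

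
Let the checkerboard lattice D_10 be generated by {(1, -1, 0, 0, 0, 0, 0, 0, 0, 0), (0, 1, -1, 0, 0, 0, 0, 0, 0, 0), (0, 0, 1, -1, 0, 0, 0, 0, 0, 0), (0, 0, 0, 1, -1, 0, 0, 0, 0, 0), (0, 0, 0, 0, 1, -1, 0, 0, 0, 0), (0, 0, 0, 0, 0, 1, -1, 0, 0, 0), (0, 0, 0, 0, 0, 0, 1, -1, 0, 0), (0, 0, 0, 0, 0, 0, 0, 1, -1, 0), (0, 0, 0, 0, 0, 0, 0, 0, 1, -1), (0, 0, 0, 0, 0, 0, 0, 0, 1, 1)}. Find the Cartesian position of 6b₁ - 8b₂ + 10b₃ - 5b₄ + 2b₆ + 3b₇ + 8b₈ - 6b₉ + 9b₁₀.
(6, -14, 18, -15, 5, 2, 1, 5, -5, 15)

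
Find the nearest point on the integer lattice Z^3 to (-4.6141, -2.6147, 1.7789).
(-5, -3, 2)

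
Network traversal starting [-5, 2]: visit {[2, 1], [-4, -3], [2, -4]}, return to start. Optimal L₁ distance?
26
(one optimal route: (-5, 2) → (2, 1) → (2, -4) → (-4, -3) → (-5, 2))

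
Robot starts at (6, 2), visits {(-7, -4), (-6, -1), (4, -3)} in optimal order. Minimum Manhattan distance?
23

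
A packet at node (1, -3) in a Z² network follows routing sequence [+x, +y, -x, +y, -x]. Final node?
(0, -1)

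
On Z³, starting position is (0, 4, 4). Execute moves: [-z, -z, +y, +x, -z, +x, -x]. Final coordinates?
(1, 5, 1)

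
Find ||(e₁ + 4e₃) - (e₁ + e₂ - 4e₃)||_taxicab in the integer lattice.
9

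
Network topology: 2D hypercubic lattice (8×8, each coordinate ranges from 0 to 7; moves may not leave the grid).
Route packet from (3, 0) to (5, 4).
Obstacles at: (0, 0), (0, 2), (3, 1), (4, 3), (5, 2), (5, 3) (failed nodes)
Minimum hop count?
8
(one shortest path: (3, 0) → (2, 0) → (2, 1) → (2, 2) → (3, 2) → (3, 3) → (3, 4) → (4, 4) → (5, 4))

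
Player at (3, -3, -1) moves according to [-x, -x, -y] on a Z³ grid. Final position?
(1, -4, -1)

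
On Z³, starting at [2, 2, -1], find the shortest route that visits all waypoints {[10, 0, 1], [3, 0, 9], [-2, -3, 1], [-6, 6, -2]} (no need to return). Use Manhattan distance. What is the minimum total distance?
59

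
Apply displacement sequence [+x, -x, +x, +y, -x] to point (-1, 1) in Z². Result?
(-1, 2)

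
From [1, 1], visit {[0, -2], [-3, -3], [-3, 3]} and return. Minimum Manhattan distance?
20
(one optimal route: (1, 1) → (0, -2) → (-3, -3) → (-3, 3) → (1, 1))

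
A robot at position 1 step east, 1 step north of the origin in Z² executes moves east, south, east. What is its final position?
(3, 0)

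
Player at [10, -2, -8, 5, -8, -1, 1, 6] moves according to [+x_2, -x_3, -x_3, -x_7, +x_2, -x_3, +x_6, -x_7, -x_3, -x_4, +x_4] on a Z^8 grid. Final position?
(10, 0, -12, 5, -8, 0, -1, 6)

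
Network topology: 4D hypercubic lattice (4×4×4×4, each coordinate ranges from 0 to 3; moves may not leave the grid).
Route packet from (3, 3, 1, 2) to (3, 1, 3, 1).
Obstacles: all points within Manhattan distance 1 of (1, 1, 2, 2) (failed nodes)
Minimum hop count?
5
(one shortest path: (3, 3, 1, 2) → (3, 2, 1, 2) → (3, 1, 1, 2) → (3, 1, 2, 2) → (3, 1, 3, 2) → (3, 1, 3, 1))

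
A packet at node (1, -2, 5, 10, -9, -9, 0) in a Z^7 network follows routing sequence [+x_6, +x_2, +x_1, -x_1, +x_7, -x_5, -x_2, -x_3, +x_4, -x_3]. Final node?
(1, -2, 3, 11, -10, -8, 1)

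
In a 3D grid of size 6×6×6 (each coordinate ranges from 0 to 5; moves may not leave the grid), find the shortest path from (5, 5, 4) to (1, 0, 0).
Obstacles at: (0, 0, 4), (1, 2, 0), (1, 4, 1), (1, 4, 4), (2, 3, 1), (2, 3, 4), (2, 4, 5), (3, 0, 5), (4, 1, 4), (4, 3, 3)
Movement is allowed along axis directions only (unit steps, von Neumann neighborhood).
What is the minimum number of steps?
13
(one shortest path: (5, 5, 4) → (4, 5, 4) → (3, 5, 4) → (2, 5, 4) → (1, 5, 4) → (1, 5, 3) → (1, 4, 3) → (1, 3, 3) → (1, 2, 3) → (1, 1, 3) → (1, 0, 3) → (1, 0, 2) → (1, 0, 1) → (1, 0, 0))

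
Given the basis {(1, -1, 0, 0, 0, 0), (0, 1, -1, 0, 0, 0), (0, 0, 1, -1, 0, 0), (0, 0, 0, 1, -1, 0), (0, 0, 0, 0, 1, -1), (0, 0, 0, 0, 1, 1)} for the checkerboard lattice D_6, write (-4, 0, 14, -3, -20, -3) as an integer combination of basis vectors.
-4b₁ - 4b₂ + 10b₃ + 7b₄ - 5b₅ - 8b₆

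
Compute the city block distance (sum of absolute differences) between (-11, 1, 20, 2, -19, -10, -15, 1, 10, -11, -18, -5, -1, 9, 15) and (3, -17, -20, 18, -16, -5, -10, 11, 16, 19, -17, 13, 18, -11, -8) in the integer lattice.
228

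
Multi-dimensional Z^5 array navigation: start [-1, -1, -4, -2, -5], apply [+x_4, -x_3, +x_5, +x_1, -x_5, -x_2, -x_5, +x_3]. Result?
(0, -2, -4, -1, -6)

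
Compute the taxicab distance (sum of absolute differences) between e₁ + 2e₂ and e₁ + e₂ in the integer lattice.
1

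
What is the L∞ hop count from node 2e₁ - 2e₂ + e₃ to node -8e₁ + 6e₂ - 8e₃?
10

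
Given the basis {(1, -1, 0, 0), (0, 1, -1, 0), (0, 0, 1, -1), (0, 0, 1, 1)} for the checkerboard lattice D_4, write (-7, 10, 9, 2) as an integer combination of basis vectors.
-7b₁ + 3b₂ + 5b₃ + 7b₄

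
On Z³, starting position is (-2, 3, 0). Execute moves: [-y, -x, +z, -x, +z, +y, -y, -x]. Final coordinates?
(-5, 2, 2)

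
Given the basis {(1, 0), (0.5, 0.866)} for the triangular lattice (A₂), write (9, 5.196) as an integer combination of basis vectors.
6b₁ + 6b₂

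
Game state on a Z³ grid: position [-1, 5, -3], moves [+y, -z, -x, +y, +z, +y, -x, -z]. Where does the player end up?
(-3, 8, -4)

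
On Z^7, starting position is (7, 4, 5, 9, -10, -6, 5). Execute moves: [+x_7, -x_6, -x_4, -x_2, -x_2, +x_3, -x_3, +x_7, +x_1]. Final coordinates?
(8, 2, 5, 8, -10, -7, 7)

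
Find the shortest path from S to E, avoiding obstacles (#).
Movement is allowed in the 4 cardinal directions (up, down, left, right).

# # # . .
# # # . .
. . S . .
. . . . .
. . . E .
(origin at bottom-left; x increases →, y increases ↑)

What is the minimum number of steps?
3
(one shortest path: (2, 2) → (3, 2) → (3, 1) → (3, 0))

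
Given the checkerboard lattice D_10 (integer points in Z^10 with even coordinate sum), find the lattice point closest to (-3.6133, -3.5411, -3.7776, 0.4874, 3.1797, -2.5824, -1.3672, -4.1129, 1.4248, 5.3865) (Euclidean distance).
(-4, -4, -4, 1, 3, -3, -1, -4, 1, 5)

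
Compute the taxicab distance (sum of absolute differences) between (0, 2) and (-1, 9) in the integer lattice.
8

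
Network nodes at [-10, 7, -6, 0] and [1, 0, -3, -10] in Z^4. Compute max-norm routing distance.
11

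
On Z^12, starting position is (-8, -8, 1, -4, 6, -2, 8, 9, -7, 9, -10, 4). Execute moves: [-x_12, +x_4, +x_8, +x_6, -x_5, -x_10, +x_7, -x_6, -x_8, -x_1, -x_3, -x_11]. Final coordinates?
(-9, -8, 0, -3, 5, -2, 9, 9, -7, 8, -11, 3)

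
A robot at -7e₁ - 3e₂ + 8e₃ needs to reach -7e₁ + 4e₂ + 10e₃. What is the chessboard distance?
7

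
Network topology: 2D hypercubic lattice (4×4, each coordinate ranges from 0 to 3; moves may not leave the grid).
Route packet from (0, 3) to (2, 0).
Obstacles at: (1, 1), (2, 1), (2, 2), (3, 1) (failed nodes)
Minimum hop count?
5
(one shortest path: (0, 3) → (0, 2) → (0, 1) → (0, 0) → (1, 0) → (2, 0))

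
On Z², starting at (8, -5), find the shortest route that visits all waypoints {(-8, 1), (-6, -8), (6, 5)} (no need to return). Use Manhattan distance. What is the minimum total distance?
41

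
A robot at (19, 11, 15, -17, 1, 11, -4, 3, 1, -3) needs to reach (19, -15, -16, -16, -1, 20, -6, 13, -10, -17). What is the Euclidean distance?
46.3033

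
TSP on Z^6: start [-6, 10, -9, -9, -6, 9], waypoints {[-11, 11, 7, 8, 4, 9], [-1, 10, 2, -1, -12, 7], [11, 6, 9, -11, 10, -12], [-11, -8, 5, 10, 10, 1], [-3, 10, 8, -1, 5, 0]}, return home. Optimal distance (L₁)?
270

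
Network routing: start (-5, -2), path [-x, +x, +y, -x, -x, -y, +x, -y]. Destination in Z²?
(-6, -3)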